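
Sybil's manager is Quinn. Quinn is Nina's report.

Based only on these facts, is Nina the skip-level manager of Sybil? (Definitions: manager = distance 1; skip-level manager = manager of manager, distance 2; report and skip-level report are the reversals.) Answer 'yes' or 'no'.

Answer: yes

Derivation:
Reconstructing the manager chain from the given facts:
  Nina -> Quinn -> Sybil
(each arrow means 'manager of the next')
Positions in the chain (0 = top):
  position of Nina: 0
  position of Quinn: 1
  position of Sybil: 2

Nina is at position 0, Sybil is at position 2; signed distance (j - i) = 2.
'skip-level manager' requires j - i = 2. Actual distance is 2, so the relation HOLDS.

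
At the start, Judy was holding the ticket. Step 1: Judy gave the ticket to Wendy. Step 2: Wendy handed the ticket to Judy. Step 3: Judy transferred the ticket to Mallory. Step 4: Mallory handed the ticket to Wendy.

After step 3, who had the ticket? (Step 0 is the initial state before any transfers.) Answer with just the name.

Answer: Mallory

Derivation:
Tracking the ticket holder through step 3:
After step 0 (start): Judy
After step 1: Wendy
After step 2: Judy
After step 3: Mallory

At step 3, the holder is Mallory.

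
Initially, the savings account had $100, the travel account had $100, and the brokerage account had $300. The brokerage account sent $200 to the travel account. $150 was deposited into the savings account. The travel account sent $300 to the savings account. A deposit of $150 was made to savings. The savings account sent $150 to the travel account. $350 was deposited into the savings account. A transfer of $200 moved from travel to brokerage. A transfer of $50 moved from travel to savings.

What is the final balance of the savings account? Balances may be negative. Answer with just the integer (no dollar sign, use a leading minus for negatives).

Tracking account balances step by step:
Start: savings=100, travel=100, brokerage=300
Event 1 (transfer 200 brokerage -> travel): brokerage: 300 - 200 = 100, travel: 100 + 200 = 300. Balances: savings=100, travel=300, brokerage=100
Event 2 (deposit 150 to savings): savings: 100 + 150 = 250. Balances: savings=250, travel=300, brokerage=100
Event 3 (transfer 300 travel -> savings): travel: 300 - 300 = 0, savings: 250 + 300 = 550. Balances: savings=550, travel=0, brokerage=100
Event 4 (deposit 150 to savings): savings: 550 + 150 = 700. Balances: savings=700, travel=0, brokerage=100
Event 5 (transfer 150 savings -> travel): savings: 700 - 150 = 550, travel: 0 + 150 = 150. Balances: savings=550, travel=150, brokerage=100
Event 6 (deposit 350 to savings): savings: 550 + 350 = 900. Balances: savings=900, travel=150, brokerage=100
Event 7 (transfer 200 travel -> brokerage): travel: 150 - 200 = -50, brokerage: 100 + 200 = 300. Balances: savings=900, travel=-50, brokerage=300
Event 8 (transfer 50 travel -> savings): travel: -50 - 50 = -100, savings: 900 + 50 = 950. Balances: savings=950, travel=-100, brokerage=300

Final balance of savings: 950

Answer: 950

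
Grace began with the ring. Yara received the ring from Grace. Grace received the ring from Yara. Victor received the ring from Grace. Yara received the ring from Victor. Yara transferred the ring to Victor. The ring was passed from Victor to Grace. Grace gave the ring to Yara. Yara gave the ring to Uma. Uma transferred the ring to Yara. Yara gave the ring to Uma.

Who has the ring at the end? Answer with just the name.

Tracking the ring through each event:
Start: Grace has the ring.
After event 1: Yara has the ring.
After event 2: Grace has the ring.
After event 3: Victor has the ring.
After event 4: Yara has the ring.
After event 5: Victor has the ring.
After event 6: Grace has the ring.
After event 7: Yara has the ring.
After event 8: Uma has the ring.
After event 9: Yara has the ring.
After event 10: Uma has the ring.

Answer: Uma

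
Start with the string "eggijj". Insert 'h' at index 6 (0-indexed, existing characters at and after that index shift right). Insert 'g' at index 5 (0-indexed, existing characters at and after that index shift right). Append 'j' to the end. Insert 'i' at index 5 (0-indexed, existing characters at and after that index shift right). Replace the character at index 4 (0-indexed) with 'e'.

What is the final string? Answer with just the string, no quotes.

Answer: eggieigjhj

Derivation:
Applying each edit step by step:
Start: "eggijj"
Op 1 (insert 'h' at idx 6): "eggijj" -> "eggijjh"
Op 2 (insert 'g' at idx 5): "eggijjh" -> "eggijgjh"
Op 3 (append 'j'): "eggijgjh" -> "eggijgjhj"
Op 4 (insert 'i' at idx 5): "eggijgjhj" -> "eggijigjhj"
Op 5 (replace idx 4: 'j' -> 'e'): "eggijigjhj" -> "eggieigjhj"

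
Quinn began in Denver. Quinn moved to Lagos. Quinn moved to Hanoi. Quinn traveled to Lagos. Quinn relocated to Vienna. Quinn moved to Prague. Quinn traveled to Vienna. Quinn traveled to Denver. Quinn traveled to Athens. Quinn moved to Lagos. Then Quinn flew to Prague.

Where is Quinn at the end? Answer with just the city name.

Answer: Prague

Derivation:
Tracking Quinn's location:
Start: Quinn is in Denver.
After move 1: Denver -> Lagos. Quinn is in Lagos.
After move 2: Lagos -> Hanoi. Quinn is in Hanoi.
After move 3: Hanoi -> Lagos. Quinn is in Lagos.
After move 4: Lagos -> Vienna. Quinn is in Vienna.
After move 5: Vienna -> Prague. Quinn is in Prague.
After move 6: Prague -> Vienna. Quinn is in Vienna.
After move 7: Vienna -> Denver. Quinn is in Denver.
After move 8: Denver -> Athens. Quinn is in Athens.
After move 9: Athens -> Lagos. Quinn is in Lagos.
After move 10: Lagos -> Prague. Quinn is in Prague.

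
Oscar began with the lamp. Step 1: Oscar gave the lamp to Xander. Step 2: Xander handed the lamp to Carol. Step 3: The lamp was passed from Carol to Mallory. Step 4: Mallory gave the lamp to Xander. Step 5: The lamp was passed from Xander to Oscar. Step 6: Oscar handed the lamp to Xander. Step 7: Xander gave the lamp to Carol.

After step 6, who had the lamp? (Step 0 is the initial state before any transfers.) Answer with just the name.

Answer: Xander

Derivation:
Tracking the lamp holder through step 6:
After step 0 (start): Oscar
After step 1: Xander
After step 2: Carol
After step 3: Mallory
After step 4: Xander
After step 5: Oscar
After step 6: Xander

At step 6, the holder is Xander.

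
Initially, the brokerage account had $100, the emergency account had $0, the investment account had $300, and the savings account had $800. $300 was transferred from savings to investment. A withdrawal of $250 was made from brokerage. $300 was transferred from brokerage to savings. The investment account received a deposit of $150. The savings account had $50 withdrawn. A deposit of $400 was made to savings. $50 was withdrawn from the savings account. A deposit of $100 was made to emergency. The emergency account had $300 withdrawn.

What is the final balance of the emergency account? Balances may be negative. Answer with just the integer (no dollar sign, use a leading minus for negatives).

Answer: -200

Derivation:
Tracking account balances step by step:
Start: brokerage=100, emergency=0, investment=300, savings=800
Event 1 (transfer 300 savings -> investment): savings: 800 - 300 = 500, investment: 300 + 300 = 600. Balances: brokerage=100, emergency=0, investment=600, savings=500
Event 2 (withdraw 250 from brokerage): brokerage: 100 - 250 = -150. Balances: brokerage=-150, emergency=0, investment=600, savings=500
Event 3 (transfer 300 brokerage -> savings): brokerage: -150 - 300 = -450, savings: 500 + 300 = 800. Balances: brokerage=-450, emergency=0, investment=600, savings=800
Event 4 (deposit 150 to investment): investment: 600 + 150 = 750. Balances: brokerage=-450, emergency=0, investment=750, savings=800
Event 5 (withdraw 50 from savings): savings: 800 - 50 = 750. Balances: brokerage=-450, emergency=0, investment=750, savings=750
Event 6 (deposit 400 to savings): savings: 750 + 400 = 1150. Balances: brokerage=-450, emergency=0, investment=750, savings=1150
Event 7 (withdraw 50 from savings): savings: 1150 - 50 = 1100. Balances: brokerage=-450, emergency=0, investment=750, savings=1100
Event 8 (deposit 100 to emergency): emergency: 0 + 100 = 100. Balances: brokerage=-450, emergency=100, investment=750, savings=1100
Event 9 (withdraw 300 from emergency): emergency: 100 - 300 = -200. Balances: brokerage=-450, emergency=-200, investment=750, savings=1100

Final balance of emergency: -200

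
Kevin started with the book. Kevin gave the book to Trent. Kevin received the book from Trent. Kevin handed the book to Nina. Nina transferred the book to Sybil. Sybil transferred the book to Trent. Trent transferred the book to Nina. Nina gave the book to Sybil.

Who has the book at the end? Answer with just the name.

Tracking the book through each event:
Start: Kevin has the book.
After event 1: Trent has the book.
After event 2: Kevin has the book.
After event 3: Nina has the book.
After event 4: Sybil has the book.
After event 5: Trent has the book.
After event 6: Nina has the book.
After event 7: Sybil has the book.

Answer: Sybil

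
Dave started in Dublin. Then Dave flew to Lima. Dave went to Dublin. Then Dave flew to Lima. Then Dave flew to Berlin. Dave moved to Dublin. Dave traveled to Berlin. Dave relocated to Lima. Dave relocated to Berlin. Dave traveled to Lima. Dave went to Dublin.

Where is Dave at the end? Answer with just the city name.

Answer: Dublin

Derivation:
Tracking Dave's location:
Start: Dave is in Dublin.
After move 1: Dublin -> Lima. Dave is in Lima.
After move 2: Lima -> Dublin. Dave is in Dublin.
After move 3: Dublin -> Lima. Dave is in Lima.
After move 4: Lima -> Berlin. Dave is in Berlin.
After move 5: Berlin -> Dublin. Dave is in Dublin.
After move 6: Dublin -> Berlin. Dave is in Berlin.
After move 7: Berlin -> Lima. Dave is in Lima.
After move 8: Lima -> Berlin. Dave is in Berlin.
After move 9: Berlin -> Lima. Dave is in Lima.
After move 10: Lima -> Dublin. Dave is in Dublin.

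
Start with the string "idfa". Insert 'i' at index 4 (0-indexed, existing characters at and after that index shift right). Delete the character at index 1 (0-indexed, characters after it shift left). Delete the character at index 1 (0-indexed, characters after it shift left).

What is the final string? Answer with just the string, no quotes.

Answer: iai

Derivation:
Applying each edit step by step:
Start: "idfa"
Op 1 (insert 'i' at idx 4): "idfa" -> "idfai"
Op 2 (delete idx 1 = 'd'): "idfai" -> "ifai"
Op 3 (delete idx 1 = 'f'): "ifai" -> "iai"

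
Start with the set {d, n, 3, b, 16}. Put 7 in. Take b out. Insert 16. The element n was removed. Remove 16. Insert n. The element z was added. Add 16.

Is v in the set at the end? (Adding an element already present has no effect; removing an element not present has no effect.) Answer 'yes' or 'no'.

Tracking the set through each operation:
Start: {16, 3, b, d, n}
Event 1 (add 7): added. Set: {16, 3, 7, b, d, n}
Event 2 (remove b): removed. Set: {16, 3, 7, d, n}
Event 3 (add 16): already present, no change. Set: {16, 3, 7, d, n}
Event 4 (remove n): removed. Set: {16, 3, 7, d}
Event 5 (remove 16): removed. Set: {3, 7, d}
Event 6 (add n): added. Set: {3, 7, d, n}
Event 7 (add z): added. Set: {3, 7, d, n, z}
Event 8 (add 16): added. Set: {16, 3, 7, d, n, z}

Final set: {16, 3, 7, d, n, z} (size 6)
v is NOT in the final set.

Answer: no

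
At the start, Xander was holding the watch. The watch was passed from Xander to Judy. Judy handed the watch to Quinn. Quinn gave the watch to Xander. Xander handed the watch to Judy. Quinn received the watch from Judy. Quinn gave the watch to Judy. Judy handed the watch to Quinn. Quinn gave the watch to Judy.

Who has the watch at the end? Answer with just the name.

Answer: Judy

Derivation:
Tracking the watch through each event:
Start: Xander has the watch.
After event 1: Judy has the watch.
After event 2: Quinn has the watch.
After event 3: Xander has the watch.
After event 4: Judy has the watch.
After event 5: Quinn has the watch.
After event 6: Judy has the watch.
After event 7: Quinn has the watch.
After event 8: Judy has the watch.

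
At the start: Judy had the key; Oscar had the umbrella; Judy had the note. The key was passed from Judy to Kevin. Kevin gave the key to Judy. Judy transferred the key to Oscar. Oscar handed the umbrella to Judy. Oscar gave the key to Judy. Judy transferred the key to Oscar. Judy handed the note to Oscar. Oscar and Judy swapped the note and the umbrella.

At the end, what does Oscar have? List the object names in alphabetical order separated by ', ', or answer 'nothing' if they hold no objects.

Answer: key, umbrella

Derivation:
Tracking all object holders:
Start: key:Judy, umbrella:Oscar, note:Judy
Event 1 (give key: Judy -> Kevin). State: key:Kevin, umbrella:Oscar, note:Judy
Event 2 (give key: Kevin -> Judy). State: key:Judy, umbrella:Oscar, note:Judy
Event 3 (give key: Judy -> Oscar). State: key:Oscar, umbrella:Oscar, note:Judy
Event 4 (give umbrella: Oscar -> Judy). State: key:Oscar, umbrella:Judy, note:Judy
Event 5 (give key: Oscar -> Judy). State: key:Judy, umbrella:Judy, note:Judy
Event 6 (give key: Judy -> Oscar). State: key:Oscar, umbrella:Judy, note:Judy
Event 7 (give note: Judy -> Oscar). State: key:Oscar, umbrella:Judy, note:Oscar
Event 8 (swap note<->umbrella: now note:Judy, umbrella:Oscar). State: key:Oscar, umbrella:Oscar, note:Judy

Final state: key:Oscar, umbrella:Oscar, note:Judy
Oscar holds: key, umbrella.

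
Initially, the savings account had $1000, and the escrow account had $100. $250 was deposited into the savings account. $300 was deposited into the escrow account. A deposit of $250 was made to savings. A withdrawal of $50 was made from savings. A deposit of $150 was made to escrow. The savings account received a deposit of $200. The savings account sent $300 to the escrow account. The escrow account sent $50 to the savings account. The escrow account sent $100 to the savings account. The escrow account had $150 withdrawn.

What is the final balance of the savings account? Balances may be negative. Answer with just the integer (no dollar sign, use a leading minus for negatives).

Tracking account balances step by step:
Start: savings=1000, escrow=100
Event 1 (deposit 250 to savings): savings: 1000 + 250 = 1250. Balances: savings=1250, escrow=100
Event 2 (deposit 300 to escrow): escrow: 100 + 300 = 400. Balances: savings=1250, escrow=400
Event 3 (deposit 250 to savings): savings: 1250 + 250 = 1500. Balances: savings=1500, escrow=400
Event 4 (withdraw 50 from savings): savings: 1500 - 50 = 1450. Balances: savings=1450, escrow=400
Event 5 (deposit 150 to escrow): escrow: 400 + 150 = 550. Balances: savings=1450, escrow=550
Event 6 (deposit 200 to savings): savings: 1450 + 200 = 1650. Balances: savings=1650, escrow=550
Event 7 (transfer 300 savings -> escrow): savings: 1650 - 300 = 1350, escrow: 550 + 300 = 850. Balances: savings=1350, escrow=850
Event 8 (transfer 50 escrow -> savings): escrow: 850 - 50 = 800, savings: 1350 + 50 = 1400. Balances: savings=1400, escrow=800
Event 9 (transfer 100 escrow -> savings): escrow: 800 - 100 = 700, savings: 1400 + 100 = 1500. Balances: savings=1500, escrow=700
Event 10 (withdraw 150 from escrow): escrow: 700 - 150 = 550. Balances: savings=1500, escrow=550

Final balance of savings: 1500

Answer: 1500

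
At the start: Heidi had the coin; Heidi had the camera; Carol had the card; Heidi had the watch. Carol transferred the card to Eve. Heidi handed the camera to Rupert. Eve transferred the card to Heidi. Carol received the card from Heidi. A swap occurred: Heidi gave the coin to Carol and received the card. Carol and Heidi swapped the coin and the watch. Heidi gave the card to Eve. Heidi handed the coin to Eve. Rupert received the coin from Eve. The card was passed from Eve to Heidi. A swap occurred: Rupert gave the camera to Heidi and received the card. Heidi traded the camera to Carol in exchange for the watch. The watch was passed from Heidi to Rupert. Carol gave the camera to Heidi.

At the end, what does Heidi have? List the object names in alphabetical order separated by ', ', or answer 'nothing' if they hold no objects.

Tracking all object holders:
Start: coin:Heidi, camera:Heidi, card:Carol, watch:Heidi
Event 1 (give card: Carol -> Eve). State: coin:Heidi, camera:Heidi, card:Eve, watch:Heidi
Event 2 (give camera: Heidi -> Rupert). State: coin:Heidi, camera:Rupert, card:Eve, watch:Heidi
Event 3 (give card: Eve -> Heidi). State: coin:Heidi, camera:Rupert, card:Heidi, watch:Heidi
Event 4 (give card: Heidi -> Carol). State: coin:Heidi, camera:Rupert, card:Carol, watch:Heidi
Event 5 (swap coin<->card: now coin:Carol, card:Heidi). State: coin:Carol, camera:Rupert, card:Heidi, watch:Heidi
Event 6 (swap coin<->watch: now coin:Heidi, watch:Carol). State: coin:Heidi, camera:Rupert, card:Heidi, watch:Carol
Event 7 (give card: Heidi -> Eve). State: coin:Heidi, camera:Rupert, card:Eve, watch:Carol
Event 8 (give coin: Heidi -> Eve). State: coin:Eve, camera:Rupert, card:Eve, watch:Carol
Event 9 (give coin: Eve -> Rupert). State: coin:Rupert, camera:Rupert, card:Eve, watch:Carol
Event 10 (give card: Eve -> Heidi). State: coin:Rupert, camera:Rupert, card:Heidi, watch:Carol
Event 11 (swap camera<->card: now camera:Heidi, card:Rupert). State: coin:Rupert, camera:Heidi, card:Rupert, watch:Carol
Event 12 (swap camera<->watch: now camera:Carol, watch:Heidi). State: coin:Rupert, camera:Carol, card:Rupert, watch:Heidi
Event 13 (give watch: Heidi -> Rupert). State: coin:Rupert, camera:Carol, card:Rupert, watch:Rupert
Event 14 (give camera: Carol -> Heidi). State: coin:Rupert, camera:Heidi, card:Rupert, watch:Rupert

Final state: coin:Rupert, camera:Heidi, card:Rupert, watch:Rupert
Heidi holds: camera.

Answer: camera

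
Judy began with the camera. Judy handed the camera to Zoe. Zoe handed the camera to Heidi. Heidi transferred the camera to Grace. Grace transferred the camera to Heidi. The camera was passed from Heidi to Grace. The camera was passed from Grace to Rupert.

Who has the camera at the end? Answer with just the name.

Answer: Rupert

Derivation:
Tracking the camera through each event:
Start: Judy has the camera.
After event 1: Zoe has the camera.
After event 2: Heidi has the camera.
After event 3: Grace has the camera.
After event 4: Heidi has the camera.
After event 5: Grace has the camera.
After event 6: Rupert has the camera.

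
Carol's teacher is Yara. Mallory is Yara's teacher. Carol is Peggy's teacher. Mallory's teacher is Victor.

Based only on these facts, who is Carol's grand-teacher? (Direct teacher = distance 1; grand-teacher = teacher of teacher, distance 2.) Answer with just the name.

Answer: Mallory

Derivation:
Reconstructing the teacher chain from the given facts:
  Victor -> Mallory -> Yara -> Carol -> Peggy
(each arrow means 'teacher of the next')
Positions in the chain (0 = top):
  position of Victor: 0
  position of Mallory: 1
  position of Yara: 2
  position of Carol: 3
  position of Peggy: 4

Carol is at position 3; the grand-teacher is 2 steps up the chain, i.e. position 1: Mallory.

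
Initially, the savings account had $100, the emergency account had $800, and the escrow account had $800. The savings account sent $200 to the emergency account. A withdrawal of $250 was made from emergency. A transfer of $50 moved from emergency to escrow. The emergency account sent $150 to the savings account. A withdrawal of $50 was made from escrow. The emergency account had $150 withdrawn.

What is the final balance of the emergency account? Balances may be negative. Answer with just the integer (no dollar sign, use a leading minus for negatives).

Tracking account balances step by step:
Start: savings=100, emergency=800, escrow=800
Event 1 (transfer 200 savings -> emergency): savings: 100 - 200 = -100, emergency: 800 + 200 = 1000. Balances: savings=-100, emergency=1000, escrow=800
Event 2 (withdraw 250 from emergency): emergency: 1000 - 250 = 750. Balances: savings=-100, emergency=750, escrow=800
Event 3 (transfer 50 emergency -> escrow): emergency: 750 - 50 = 700, escrow: 800 + 50 = 850. Balances: savings=-100, emergency=700, escrow=850
Event 4 (transfer 150 emergency -> savings): emergency: 700 - 150 = 550, savings: -100 + 150 = 50. Balances: savings=50, emergency=550, escrow=850
Event 5 (withdraw 50 from escrow): escrow: 850 - 50 = 800. Balances: savings=50, emergency=550, escrow=800
Event 6 (withdraw 150 from emergency): emergency: 550 - 150 = 400. Balances: savings=50, emergency=400, escrow=800

Final balance of emergency: 400

Answer: 400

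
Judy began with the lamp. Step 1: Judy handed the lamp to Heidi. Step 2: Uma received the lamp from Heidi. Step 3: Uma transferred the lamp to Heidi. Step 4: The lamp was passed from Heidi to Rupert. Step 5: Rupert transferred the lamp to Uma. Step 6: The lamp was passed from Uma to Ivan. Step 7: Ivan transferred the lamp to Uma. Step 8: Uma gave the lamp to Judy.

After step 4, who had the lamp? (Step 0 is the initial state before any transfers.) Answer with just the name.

Answer: Rupert

Derivation:
Tracking the lamp holder through step 4:
After step 0 (start): Judy
After step 1: Heidi
After step 2: Uma
After step 3: Heidi
After step 4: Rupert

At step 4, the holder is Rupert.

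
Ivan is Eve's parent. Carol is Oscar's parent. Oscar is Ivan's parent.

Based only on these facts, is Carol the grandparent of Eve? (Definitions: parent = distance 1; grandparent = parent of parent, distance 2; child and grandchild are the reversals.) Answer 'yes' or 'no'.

Answer: no

Derivation:
Reconstructing the parent chain from the given facts:
  Carol -> Oscar -> Ivan -> Eve
(each arrow means 'parent of the next')
Positions in the chain (0 = top):
  position of Carol: 0
  position of Oscar: 1
  position of Ivan: 2
  position of Eve: 3

Carol is at position 0, Eve is at position 3; signed distance (j - i) = 3.
'grandparent' requires j - i = 2. Actual distance is 3, so the relation does NOT hold.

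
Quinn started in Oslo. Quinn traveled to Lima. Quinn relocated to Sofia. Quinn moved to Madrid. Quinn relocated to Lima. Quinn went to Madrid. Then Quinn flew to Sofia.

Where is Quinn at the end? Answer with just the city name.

Tracking Quinn's location:
Start: Quinn is in Oslo.
After move 1: Oslo -> Lima. Quinn is in Lima.
After move 2: Lima -> Sofia. Quinn is in Sofia.
After move 3: Sofia -> Madrid. Quinn is in Madrid.
After move 4: Madrid -> Lima. Quinn is in Lima.
After move 5: Lima -> Madrid. Quinn is in Madrid.
After move 6: Madrid -> Sofia. Quinn is in Sofia.

Answer: Sofia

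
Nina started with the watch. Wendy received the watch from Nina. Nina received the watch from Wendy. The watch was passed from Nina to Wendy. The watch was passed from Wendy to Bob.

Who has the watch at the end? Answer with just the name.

Answer: Bob

Derivation:
Tracking the watch through each event:
Start: Nina has the watch.
After event 1: Wendy has the watch.
After event 2: Nina has the watch.
After event 3: Wendy has the watch.
After event 4: Bob has the watch.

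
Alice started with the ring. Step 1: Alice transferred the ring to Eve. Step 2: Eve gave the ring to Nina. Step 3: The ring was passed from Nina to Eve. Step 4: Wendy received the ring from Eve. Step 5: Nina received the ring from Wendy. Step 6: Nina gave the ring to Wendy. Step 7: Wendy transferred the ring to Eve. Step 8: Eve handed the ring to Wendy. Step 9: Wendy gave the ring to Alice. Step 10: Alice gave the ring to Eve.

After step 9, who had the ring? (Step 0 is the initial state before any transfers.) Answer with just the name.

Answer: Alice

Derivation:
Tracking the ring holder through step 9:
After step 0 (start): Alice
After step 1: Eve
After step 2: Nina
After step 3: Eve
After step 4: Wendy
After step 5: Nina
After step 6: Wendy
After step 7: Eve
After step 8: Wendy
After step 9: Alice

At step 9, the holder is Alice.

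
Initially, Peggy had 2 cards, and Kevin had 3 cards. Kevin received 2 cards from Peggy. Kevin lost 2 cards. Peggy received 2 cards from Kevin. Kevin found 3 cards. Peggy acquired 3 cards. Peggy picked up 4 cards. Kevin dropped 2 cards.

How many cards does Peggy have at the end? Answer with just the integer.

Tracking counts step by step:
Start: Peggy=2, Kevin=3
Event 1 (Peggy -> Kevin, 2): Peggy: 2 -> 0, Kevin: 3 -> 5. State: Peggy=0, Kevin=5
Event 2 (Kevin -2): Kevin: 5 -> 3. State: Peggy=0, Kevin=3
Event 3 (Kevin -> Peggy, 2): Kevin: 3 -> 1, Peggy: 0 -> 2. State: Peggy=2, Kevin=1
Event 4 (Kevin +3): Kevin: 1 -> 4. State: Peggy=2, Kevin=4
Event 5 (Peggy +3): Peggy: 2 -> 5. State: Peggy=5, Kevin=4
Event 6 (Peggy +4): Peggy: 5 -> 9. State: Peggy=9, Kevin=4
Event 7 (Kevin -2): Kevin: 4 -> 2. State: Peggy=9, Kevin=2

Peggy's final count: 9

Answer: 9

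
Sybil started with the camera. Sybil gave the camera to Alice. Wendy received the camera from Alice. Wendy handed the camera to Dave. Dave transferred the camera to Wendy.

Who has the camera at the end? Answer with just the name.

Answer: Wendy

Derivation:
Tracking the camera through each event:
Start: Sybil has the camera.
After event 1: Alice has the camera.
After event 2: Wendy has the camera.
After event 3: Dave has the camera.
After event 4: Wendy has the camera.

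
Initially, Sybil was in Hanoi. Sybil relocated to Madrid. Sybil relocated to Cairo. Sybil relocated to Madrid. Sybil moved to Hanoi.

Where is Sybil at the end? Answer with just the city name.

Answer: Hanoi

Derivation:
Tracking Sybil's location:
Start: Sybil is in Hanoi.
After move 1: Hanoi -> Madrid. Sybil is in Madrid.
After move 2: Madrid -> Cairo. Sybil is in Cairo.
After move 3: Cairo -> Madrid. Sybil is in Madrid.
After move 4: Madrid -> Hanoi. Sybil is in Hanoi.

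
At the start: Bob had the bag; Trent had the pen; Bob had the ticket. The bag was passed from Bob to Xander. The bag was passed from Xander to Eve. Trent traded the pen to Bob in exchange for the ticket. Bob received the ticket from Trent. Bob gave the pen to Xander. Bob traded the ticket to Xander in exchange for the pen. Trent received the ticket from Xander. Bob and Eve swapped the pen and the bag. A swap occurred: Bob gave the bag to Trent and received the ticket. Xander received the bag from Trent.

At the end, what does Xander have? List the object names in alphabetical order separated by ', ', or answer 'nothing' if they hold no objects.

Tracking all object holders:
Start: bag:Bob, pen:Trent, ticket:Bob
Event 1 (give bag: Bob -> Xander). State: bag:Xander, pen:Trent, ticket:Bob
Event 2 (give bag: Xander -> Eve). State: bag:Eve, pen:Trent, ticket:Bob
Event 3 (swap pen<->ticket: now pen:Bob, ticket:Trent). State: bag:Eve, pen:Bob, ticket:Trent
Event 4 (give ticket: Trent -> Bob). State: bag:Eve, pen:Bob, ticket:Bob
Event 5 (give pen: Bob -> Xander). State: bag:Eve, pen:Xander, ticket:Bob
Event 6 (swap ticket<->pen: now ticket:Xander, pen:Bob). State: bag:Eve, pen:Bob, ticket:Xander
Event 7 (give ticket: Xander -> Trent). State: bag:Eve, pen:Bob, ticket:Trent
Event 8 (swap pen<->bag: now pen:Eve, bag:Bob). State: bag:Bob, pen:Eve, ticket:Trent
Event 9 (swap bag<->ticket: now bag:Trent, ticket:Bob). State: bag:Trent, pen:Eve, ticket:Bob
Event 10 (give bag: Trent -> Xander). State: bag:Xander, pen:Eve, ticket:Bob

Final state: bag:Xander, pen:Eve, ticket:Bob
Xander holds: bag.

Answer: bag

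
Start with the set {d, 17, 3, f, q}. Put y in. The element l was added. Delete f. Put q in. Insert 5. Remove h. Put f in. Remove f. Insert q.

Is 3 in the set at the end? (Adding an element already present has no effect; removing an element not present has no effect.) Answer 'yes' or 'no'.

Answer: yes

Derivation:
Tracking the set through each operation:
Start: {17, 3, d, f, q}
Event 1 (add y): added. Set: {17, 3, d, f, q, y}
Event 2 (add l): added. Set: {17, 3, d, f, l, q, y}
Event 3 (remove f): removed. Set: {17, 3, d, l, q, y}
Event 4 (add q): already present, no change. Set: {17, 3, d, l, q, y}
Event 5 (add 5): added. Set: {17, 3, 5, d, l, q, y}
Event 6 (remove h): not present, no change. Set: {17, 3, 5, d, l, q, y}
Event 7 (add f): added. Set: {17, 3, 5, d, f, l, q, y}
Event 8 (remove f): removed. Set: {17, 3, 5, d, l, q, y}
Event 9 (add q): already present, no change. Set: {17, 3, 5, d, l, q, y}

Final set: {17, 3, 5, d, l, q, y} (size 7)
3 is in the final set.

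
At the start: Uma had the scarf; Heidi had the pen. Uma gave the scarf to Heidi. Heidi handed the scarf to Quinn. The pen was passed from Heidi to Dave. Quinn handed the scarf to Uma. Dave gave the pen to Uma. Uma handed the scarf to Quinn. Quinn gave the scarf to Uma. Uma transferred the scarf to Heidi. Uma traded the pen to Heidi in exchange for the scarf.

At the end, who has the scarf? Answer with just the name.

Tracking all object holders:
Start: scarf:Uma, pen:Heidi
Event 1 (give scarf: Uma -> Heidi). State: scarf:Heidi, pen:Heidi
Event 2 (give scarf: Heidi -> Quinn). State: scarf:Quinn, pen:Heidi
Event 3 (give pen: Heidi -> Dave). State: scarf:Quinn, pen:Dave
Event 4 (give scarf: Quinn -> Uma). State: scarf:Uma, pen:Dave
Event 5 (give pen: Dave -> Uma). State: scarf:Uma, pen:Uma
Event 6 (give scarf: Uma -> Quinn). State: scarf:Quinn, pen:Uma
Event 7 (give scarf: Quinn -> Uma). State: scarf:Uma, pen:Uma
Event 8 (give scarf: Uma -> Heidi). State: scarf:Heidi, pen:Uma
Event 9 (swap pen<->scarf: now pen:Heidi, scarf:Uma). State: scarf:Uma, pen:Heidi

Final state: scarf:Uma, pen:Heidi
The scarf is held by Uma.

Answer: Uma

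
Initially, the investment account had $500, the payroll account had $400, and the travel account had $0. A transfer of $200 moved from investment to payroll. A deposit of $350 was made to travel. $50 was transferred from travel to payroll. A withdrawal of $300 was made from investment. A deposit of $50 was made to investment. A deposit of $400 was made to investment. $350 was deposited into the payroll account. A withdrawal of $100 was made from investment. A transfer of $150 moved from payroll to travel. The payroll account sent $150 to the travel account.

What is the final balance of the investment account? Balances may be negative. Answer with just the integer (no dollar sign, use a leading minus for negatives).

Answer: 350

Derivation:
Tracking account balances step by step:
Start: investment=500, payroll=400, travel=0
Event 1 (transfer 200 investment -> payroll): investment: 500 - 200 = 300, payroll: 400 + 200 = 600. Balances: investment=300, payroll=600, travel=0
Event 2 (deposit 350 to travel): travel: 0 + 350 = 350. Balances: investment=300, payroll=600, travel=350
Event 3 (transfer 50 travel -> payroll): travel: 350 - 50 = 300, payroll: 600 + 50 = 650. Balances: investment=300, payroll=650, travel=300
Event 4 (withdraw 300 from investment): investment: 300 - 300 = 0. Balances: investment=0, payroll=650, travel=300
Event 5 (deposit 50 to investment): investment: 0 + 50 = 50. Balances: investment=50, payroll=650, travel=300
Event 6 (deposit 400 to investment): investment: 50 + 400 = 450. Balances: investment=450, payroll=650, travel=300
Event 7 (deposit 350 to payroll): payroll: 650 + 350 = 1000. Balances: investment=450, payroll=1000, travel=300
Event 8 (withdraw 100 from investment): investment: 450 - 100 = 350. Balances: investment=350, payroll=1000, travel=300
Event 9 (transfer 150 payroll -> travel): payroll: 1000 - 150 = 850, travel: 300 + 150 = 450. Balances: investment=350, payroll=850, travel=450
Event 10 (transfer 150 payroll -> travel): payroll: 850 - 150 = 700, travel: 450 + 150 = 600. Balances: investment=350, payroll=700, travel=600

Final balance of investment: 350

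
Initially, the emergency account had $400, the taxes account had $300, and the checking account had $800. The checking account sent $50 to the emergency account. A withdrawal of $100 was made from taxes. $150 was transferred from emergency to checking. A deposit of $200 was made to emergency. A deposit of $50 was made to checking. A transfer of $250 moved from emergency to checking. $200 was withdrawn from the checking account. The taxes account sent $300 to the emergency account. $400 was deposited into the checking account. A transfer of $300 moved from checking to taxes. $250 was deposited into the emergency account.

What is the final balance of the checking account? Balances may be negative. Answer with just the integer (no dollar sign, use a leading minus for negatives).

Tracking account balances step by step:
Start: emergency=400, taxes=300, checking=800
Event 1 (transfer 50 checking -> emergency): checking: 800 - 50 = 750, emergency: 400 + 50 = 450. Balances: emergency=450, taxes=300, checking=750
Event 2 (withdraw 100 from taxes): taxes: 300 - 100 = 200. Balances: emergency=450, taxes=200, checking=750
Event 3 (transfer 150 emergency -> checking): emergency: 450 - 150 = 300, checking: 750 + 150 = 900. Balances: emergency=300, taxes=200, checking=900
Event 4 (deposit 200 to emergency): emergency: 300 + 200 = 500. Balances: emergency=500, taxes=200, checking=900
Event 5 (deposit 50 to checking): checking: 900 + 50 = 950. Balances: emergency=500, taxes=200, checking=950
Event 6 (transfer 250 emergency -> checking): emergency: 500 - 250 = 250, checking: 950 + 250 = 1200. Balances: emergency=250, taxes=200, checking=1200
Event 7 (withdraw 200 from checking): checking: 1200 - 200 = 1000. Balances: emergency=250, taxes=200, checking=1000
Event 8 (transfer 300 taxes -> emergency): taxes: 200 - 300 = -100, emergency: 250 + 300 = 550. Balances: emergency=550, taxes=-100, checking=1000
Event 9 (deposit 400 to checking): checking: 1000 + 400 = 1400. Balances: emergency=550, taxes=-100, checking=1400
Event 10 (transfer 300 checking -> taxes): checking: 1400 - 300 = 1100, taxes: -100 + 300 = 200. Balances: emergency=550, taxes=200, checking=1100
Event 11 (deposit 250 to emergency): emergency: 550 + 250 = 800. Balances: emergency=800, taxes=200, checking=1100

Final balance of checking: 1100

Answer: 1100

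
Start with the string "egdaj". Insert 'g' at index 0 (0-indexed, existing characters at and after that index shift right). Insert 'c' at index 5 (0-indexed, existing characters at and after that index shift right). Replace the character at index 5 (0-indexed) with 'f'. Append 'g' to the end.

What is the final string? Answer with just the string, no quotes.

Applying each edit step by step:
Start: "egdaj"
Op 1 (insert 'g' at idx 0): "egdaj" -> "gegdaj"
Op 2 (insert 'c' at idx 5): "gegdaj" -> "gegdacj"
Op 3 (replace idx 5: 'c' -> 'f'): "gegdacj" -> "gegdafj"
Op 4 (append 'g'): "gegdafj" -> "gegdafjg"

Answer: gegdafjg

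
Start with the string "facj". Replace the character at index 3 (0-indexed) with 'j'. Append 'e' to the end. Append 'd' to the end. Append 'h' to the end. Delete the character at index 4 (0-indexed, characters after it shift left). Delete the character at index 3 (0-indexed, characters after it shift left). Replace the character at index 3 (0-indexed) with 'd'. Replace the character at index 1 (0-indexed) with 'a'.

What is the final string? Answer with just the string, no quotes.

Answer: facdh

Derivation:
Applying each edit step by step:
Start: "facj"
Op 1 (replace idx 3: 'j' -> 'j'): "facj" -> "facj"
Op 2 (append 'e'): "facj" -> "facje"
Op 3 (append 'd'): "facje" -> "facjed"
Op 4 (append 'h'): "facjed" -> "facjedh"
Op 5 (delete idx 4 = 'e'): "facjedh" -> "facjdh"
Op 6 (delete idx 3 = 'j'): "facjdh" -> "facdh"
Op 7 (replace idx 3: 'd' -> 'd'): "facdh" -> "facdh"
Op 8 (replace idx 1: 'a' -> 'a'): "facdh" -> "facdh"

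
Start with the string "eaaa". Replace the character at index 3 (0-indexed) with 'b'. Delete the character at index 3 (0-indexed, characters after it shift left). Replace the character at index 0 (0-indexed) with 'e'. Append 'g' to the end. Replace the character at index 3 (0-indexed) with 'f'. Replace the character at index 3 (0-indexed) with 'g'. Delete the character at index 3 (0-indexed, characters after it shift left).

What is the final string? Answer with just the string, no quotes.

Answer: eaa

Derivation:
Applying each edit step by step:
Start: "eaaa"
Op 1 (replace idx 3: 'a' -> 'b'): "eaaa" -> "eaab"
Op 2 (delete idx 3 = 'b'): "eaab" -> "eaa"
Op 3 (replace idx 0: 'e' -> 'e'): "eaa" -> "eaa"
Op 4 (append 'g'): "eaa" -> "eaag"
Op 5 (replace idx 3: 'g' -> 'f'): "eaag" -> "eaaf"
Op 6 (replace idx 3: 'f' -> 'g'): "eaaf" -> "eaag"
Op 7 (delete idx 3 = 'g'): "eaag" -> "eaa"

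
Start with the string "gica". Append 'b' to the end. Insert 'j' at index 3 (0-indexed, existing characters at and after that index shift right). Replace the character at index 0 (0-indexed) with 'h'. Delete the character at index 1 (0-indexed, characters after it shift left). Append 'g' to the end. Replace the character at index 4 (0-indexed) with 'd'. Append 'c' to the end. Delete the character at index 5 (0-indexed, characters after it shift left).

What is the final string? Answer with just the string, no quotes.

Answer: hcjadc

Derivation:
Applying each edit step by step:
Start: "gica"
Op 1 (append 'b'): "gica" -> "gicab"
Op 2 (insert 'j' at idx 3): "gicab" -> "gicjab"
Op 3 (replace idx 0: 'g' -> 'h'): "gicjab" -> "hicjab"
Op 4 (delete idx 1 = 'i'): "hicjab" -> "hcjab"
Op 5 (append 'g'): "hcjab" -> "hcjabg"
Op 6 (replace idx 4: 'b' -> 'd'): "hcjabg" -> "hcjadg"
Op 7 (append 'c'): "hcjadg" -> "hcjadgc"
Op 8 (delete idx 5 = 'g'): "hcjadgc" -> "hcjadc"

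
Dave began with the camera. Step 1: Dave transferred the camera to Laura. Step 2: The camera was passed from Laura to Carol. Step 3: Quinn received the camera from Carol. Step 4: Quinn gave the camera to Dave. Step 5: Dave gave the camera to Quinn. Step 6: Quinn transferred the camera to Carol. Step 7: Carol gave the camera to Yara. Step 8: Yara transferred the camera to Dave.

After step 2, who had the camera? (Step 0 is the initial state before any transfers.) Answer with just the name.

Tracking the camera holder through step 2:
After step 0 (start): Dave
After step 1: Laura
After step 2: Carol

At step 2, the holder is Carol.

Answer: Carol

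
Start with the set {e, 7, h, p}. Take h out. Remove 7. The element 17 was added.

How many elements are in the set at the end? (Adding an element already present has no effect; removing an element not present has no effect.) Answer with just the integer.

Answer: 3

Derivation:
Tracking the set through each operation:
Start: {7, e, h, p}
Event 1 (remove h): removed. Set: {7, e, p}
Event 2 (remove 7): removed. Set: {e, p}
Event 3 (add 17): added. Set: {17, e, p}

Final set: {17, e, p} (size 3)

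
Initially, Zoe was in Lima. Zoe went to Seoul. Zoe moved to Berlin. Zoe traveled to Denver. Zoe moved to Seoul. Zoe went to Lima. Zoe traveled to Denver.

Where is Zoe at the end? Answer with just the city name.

Answer: Denver

Derivation:
Tracking Zoe's location:
Start: Zoe is in Lima.
After move 1: Lima -> Seoul. Zoe is in Seoul.
After move 2: Seoul -> Berlin. Zoe is in Berlin.
After move 3: Berlin -> Denver. Zoe is in Denver.
After move 4: Denver -> Seoul. Zoe is in Seoul.
After move 5: Seoul -> Lima. Zoe is in Lima.
After move 6: Lima -> Denver. Zoe is in Denver.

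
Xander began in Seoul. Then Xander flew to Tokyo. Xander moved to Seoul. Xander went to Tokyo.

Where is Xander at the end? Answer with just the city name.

Answer: Tokyo

Derivation:
Tracking Xander's location:
Start: Xander is in Seoul.
After move 1: Seoul -> Tokyo. Xander is in Tokyo.
After move 2: Tokyo -> Seoul. Xander is in Seoul.
After move 3: Seoul -> Tokyo. Xander is in Tokyo.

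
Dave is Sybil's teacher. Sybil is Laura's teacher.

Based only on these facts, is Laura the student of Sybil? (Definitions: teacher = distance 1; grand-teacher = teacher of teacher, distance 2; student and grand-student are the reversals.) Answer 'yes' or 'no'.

Answer: yes

Derivation:
Reconstructing the teacher chain from the given facts:
  Dave -> Sybil -> Laura
(each arrow means 'teacher of the next')
Positions in the chain (0 = top):
  position of Dave: 0
  position of Sybil: 1
  position of Laura: 2

Laura is at position 2, Sybil is at position 1; signed distance (j - i) = -1.
'student' requires j - i = -1. Actual distance is -1, so the relation HOLDS.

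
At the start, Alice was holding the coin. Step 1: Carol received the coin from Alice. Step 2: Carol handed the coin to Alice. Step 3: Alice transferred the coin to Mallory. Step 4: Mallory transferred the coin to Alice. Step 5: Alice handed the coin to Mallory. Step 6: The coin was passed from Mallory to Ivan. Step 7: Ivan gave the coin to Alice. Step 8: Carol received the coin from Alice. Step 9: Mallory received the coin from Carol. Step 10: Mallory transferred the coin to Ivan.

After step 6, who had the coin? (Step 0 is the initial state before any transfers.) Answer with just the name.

Tracking the coin holder through step 6:
After step 0 (start): Alice
After step 1: Carol
After step 2: Alice
After step 3: Mallory
After step 4: Alice
After step 5: Mallory
After step 6: Ivan

At step 6, the holder is Ivan.

Answer: Ivan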